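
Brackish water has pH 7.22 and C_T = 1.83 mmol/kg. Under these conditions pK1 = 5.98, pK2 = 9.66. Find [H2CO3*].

[CO2*] = 0.0992 mmol/kg

α₀ = 1 / (1 + K1/[H⁺] + K1K2/[H⁺]²) = 1 / (1 + 10^+1.24 + 10^-1.20)
   = 1 / (1 + 17.378 + 0.063096) = 1/18.441 = 0.05423
[CO2*] = α₀ × DIC = 0.05423 × 1.83 = 0.0992 mmol/kg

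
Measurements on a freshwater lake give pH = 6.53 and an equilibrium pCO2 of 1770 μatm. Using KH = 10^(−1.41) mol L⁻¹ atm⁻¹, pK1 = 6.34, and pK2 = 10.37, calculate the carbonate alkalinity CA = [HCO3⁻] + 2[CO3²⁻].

[CO2*] = KH · pCO2 = 10^(−1.41) × 1770×10^-6 = 6.886×10^-5 mol/L
α₀ = 1/(1 + K1/[H⁺] + K1K2/[H⁺]²) = 1/(1 + 10^+0.19 + 10^-3.65) = 0.3923
DIC = [CO2*]/α₀ = 6.886×10^-5 / 0.3923 = 0.1755 mmol/L
CA = (α₁ + 2α₂)·DIC = (0.6076 + 2×8.783×10^-5) × 0.1755 = 0.107 mmol/L

CA = 0.107 mmol/L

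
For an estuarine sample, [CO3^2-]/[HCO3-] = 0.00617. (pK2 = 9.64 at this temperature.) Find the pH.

From K2 = [H⁺][CO3^2-]/[HCO3-]:  pH = pK2 + log₁₀([CO3^2-]/[HCO3-])
log₁₀(0.00617) = -2.210
pH = 9.64 + (-2.210) = 7.43

pH = 7.43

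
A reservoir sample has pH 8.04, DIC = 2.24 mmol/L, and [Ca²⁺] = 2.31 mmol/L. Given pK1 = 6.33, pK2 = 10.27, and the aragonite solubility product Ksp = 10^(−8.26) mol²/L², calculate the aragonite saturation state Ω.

Ω = 5.41

α₂ = 1 / (1 + [H⁺]/K2 + [H⁺]²/(K1K2)) = 1 / (1 + 10^+2.23 + 10^+0.52)
   = 1 / (1 + 169.82 + 3.3113) = 1/174.14 = 0.005743
[CO3²⁻] = α₂ × DIC = 0.005743 × 2.24 = 0.01286 mmol/L = 12.86 μmol/L
Ksp = 10^(−8.26) = 5.495×10^-9
Ω = [Ca²⁺][CO3²⁻]/Ksp = (2.31×10^-3)(1.286×10^-5) / 5.495×10^-9 = 5.41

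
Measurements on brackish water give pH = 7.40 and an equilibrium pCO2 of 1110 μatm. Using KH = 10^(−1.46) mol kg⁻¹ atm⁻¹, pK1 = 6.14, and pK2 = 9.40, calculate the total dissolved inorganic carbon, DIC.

DIC = 0.746 mmol/kg

[CO2*] = KH · pCO2 = 10^(−1.46) × 1110×10^-6 = 3.849×10^-5 mol/kg
α₀ = 1/(1 + K1/[H⁺] + K1K2/[H⁺]²) = 1/(1 + 10^+1.26 + 10^-0.74) = 0.05160
DIC = [CO2*]/α₀ = 3.849×10^-5 / 0.05160 = 0.746 mmol/kg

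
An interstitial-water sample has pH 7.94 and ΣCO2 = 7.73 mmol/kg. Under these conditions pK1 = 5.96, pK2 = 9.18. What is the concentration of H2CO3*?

α₀ = 1 / (1 + K1/[H⁺] + K1K2/[H⁺]²) = 1 / (1 + 10^+1.98 + 10^+0.74)
   = 1 / (1 + 95.499 + 5.4954) = 1/101.99 = 0.009804
[CO2*] = α₀ × DIC = 0.009804 × 7.73 = 0.0758 mmol/kg

[CO2*] = 0.0758 mmol/kg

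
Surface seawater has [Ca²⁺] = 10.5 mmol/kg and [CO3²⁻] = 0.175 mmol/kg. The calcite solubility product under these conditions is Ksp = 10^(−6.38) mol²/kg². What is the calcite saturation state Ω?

Ksp = 10^(−6.38) = 4.169×10^-7
Ω = [Ca²⁺][CO3²⁻]/Ksp = (10.5×10^-3)(0.175×10^-3) / 4.169×10^-7 = 4.41

Ω = 4.41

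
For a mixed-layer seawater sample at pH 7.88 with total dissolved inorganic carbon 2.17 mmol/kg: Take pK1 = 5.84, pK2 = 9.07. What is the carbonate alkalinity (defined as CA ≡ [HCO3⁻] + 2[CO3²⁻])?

CA = [HCO3⁻] + 2[CO3²⁻] = (α₁ + 2α₂)·DIC
At pH 7.88: [H⁺]/K1 = 10^-2.04 = 0.0091201, K2/[H⁺] = 10^-1.19 = 0.064565
α₁ = 1/(1 + 0.0091201 + 0.064565) = 1/1.0737 = 0.9314; α₂ = α₁·K2/[H⁺] = 0.06013
α₁ + 2α₂ = 1.0516
CA = 1.0516 × 2.17 = 2.28 mmol/kg

CA = 2.28 mmol/kg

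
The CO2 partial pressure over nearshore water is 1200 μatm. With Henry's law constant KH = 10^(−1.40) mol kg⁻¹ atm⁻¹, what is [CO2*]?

KH = 10^(−1.40) = 3.981×10^-2 mol kg⁻¹ atm⁻¹
[CO2*] = KH · pCO2 = 3.981×10^-2 × 1200×10^-6 atm = 4.78×10^-5 mol/kg

[CO2*] = 47.8 μmol/kg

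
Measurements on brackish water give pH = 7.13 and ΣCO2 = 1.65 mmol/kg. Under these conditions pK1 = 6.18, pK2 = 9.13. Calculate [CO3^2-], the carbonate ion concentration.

[CO3²⁻] = 14.7 μmol/kg

α₂ = 1 / (1 + [H⁺]/K2 + [H⁺]²/(K1K2)) = 1 / (1 + 10^+2.00 + 10^+1.05)
   = 1 / (1 + 100.00 + 11.220) = 1/112.22 = 0.008911
[CO3²⁻] = α₂ × DIC = 0.008911 × 1.65 = 0.0147 mmol/kg = 14.7 μmol/kg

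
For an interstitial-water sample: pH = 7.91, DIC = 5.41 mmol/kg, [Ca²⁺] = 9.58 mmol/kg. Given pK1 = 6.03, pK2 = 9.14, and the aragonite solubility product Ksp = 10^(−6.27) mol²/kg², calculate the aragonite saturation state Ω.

Ω = 5.30

α₂ = 1 / (1 + [H⁺]/K2 + [H⁺]²/(K1K2)) = 1 / (1 + 10^+1.23 + 10^-0.65)
   = 1 / (1 + 16.982 + 0.22387) = 1/18.206 = 0.05493
[CO3²⁻] = α₂ × DIC = 0.05493 × 5.41 = 0.2971 mmol/kg
Ksp = 10^(−6.27) = 5.370×10^-7
Ω = [Ca²⁺][CO3²⁻]/Ksp = (9.58×10^-3)(2.971×10^-4) / 5.370×10^-7 = 5.30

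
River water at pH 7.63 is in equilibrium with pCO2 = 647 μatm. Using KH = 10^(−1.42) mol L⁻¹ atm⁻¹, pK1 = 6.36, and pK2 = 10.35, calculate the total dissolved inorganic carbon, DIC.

DIC = 0.484 mmol/L

[CO2*] = KH · pCO2 = 10^(−1.42) × 647×10^-6 = 2.460×10^-5 mol/L
α₀ = 1/(1 + K1/[H⁺] + K1K2/[H⁺]²) = 1/(1 + 10^+1.27 + 10^-1.45) = 0.05087
DIC = [CO2*]/α₀ = 2.460×10^-5 / 0.05087 = 0.484 mmol/L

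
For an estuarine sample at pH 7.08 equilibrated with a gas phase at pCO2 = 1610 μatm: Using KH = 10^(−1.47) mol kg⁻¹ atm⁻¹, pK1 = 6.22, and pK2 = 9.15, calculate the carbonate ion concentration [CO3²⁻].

[CO2*] = KH · pCO2 = 10^(−1.47) × 1610×10^-6 = 5.455×10^-5 mol/kg
α₀ = 1/(1 + K1/[H⁺] + K1K2/[H⁺]²) = 1/(1 + 10^+0.86 + 10^-1.21) = 0.1204
DIC = [CO2*]/α₀ = 5.455×10^-5 / 0.1204 = 0.4531 mmol/kg
[CO3²⁻] = α₂·DIC; α₂ = 0.007423, so [CO3²⁻] = 0.007423 × 0.4531 = 0.00336 mmol/kg = 3.36 μmol/kg

[CO3²⁻] = 3.36 μmol/kg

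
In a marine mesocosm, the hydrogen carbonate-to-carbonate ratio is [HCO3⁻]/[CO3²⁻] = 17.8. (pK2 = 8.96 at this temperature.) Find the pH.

From K2 = [H⁺][CO3²⁻]/[HCO3⁻]:  pH = pK2 − log₁₀([HCO3⁻]/[CO3²⁻])
log₁₀(17.8) = +1.250
pH = 8.96 − (+1.250) = 7.71

pH = 7.71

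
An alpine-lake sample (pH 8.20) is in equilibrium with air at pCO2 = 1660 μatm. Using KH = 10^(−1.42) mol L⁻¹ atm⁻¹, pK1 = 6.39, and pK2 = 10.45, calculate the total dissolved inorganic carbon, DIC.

[CO2*] = KH · pCO2 = 10^(−1.42) × 1660×10^-6 = 6.311×10^-5 mol/L
α₀ = 1/(1 + K1/[H⁺] + K1K2/[H⁺]²) = 1/(1 + 10^+1.81 + 10^-0.44) = 0.01517
DIC = [CO2*]/α₀ = 6.311×10^-5 / 0.01517 = 4.16 mmol/L

DIC = 4.16 mmol/L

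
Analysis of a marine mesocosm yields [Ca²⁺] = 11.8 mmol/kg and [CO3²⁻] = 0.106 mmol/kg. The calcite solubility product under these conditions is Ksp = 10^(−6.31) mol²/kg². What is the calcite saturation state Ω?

Ksp = 10^(−6.31) = 4.898×10^-7
Ω = [Ca²⁺][CO3²⁻]/Ksp = (11.8×10^-3)(0.106×10^-3) / 4.898×10^-7 = 2.55

Ω = 2.55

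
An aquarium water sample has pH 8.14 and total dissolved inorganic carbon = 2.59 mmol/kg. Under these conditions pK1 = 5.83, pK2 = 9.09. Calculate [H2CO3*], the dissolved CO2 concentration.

[CO2*] = 11.4 μmol/kg

α₀ = 1 / (1 + K1/[H⁺] + K1K2/[H⁺]²) = 1 / (1 + 10^+2.31 + 10^+1.36)
   = 1 / (1 + 204.17 + 22.909) = 1/228.08 = 0.004384
[CO2*] = α₀ × DIC = 0.004384 × 2.59 = 0.0114 mmol/kg = 11.4 μmol/kg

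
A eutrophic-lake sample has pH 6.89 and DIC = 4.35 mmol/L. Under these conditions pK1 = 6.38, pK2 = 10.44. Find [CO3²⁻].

[CO3²⁻] = 0.936 μmol/L

α₂ = 1 / (1 + [H⁺]/K2 + [H⁺]²/(K1K2)) = 1 / (1 + 10^+3.55 + 10^+3.04)
   = 1 / (1 + 3548.1 + 1096.5) = 1/4645.6 = 0.0002153
[CO3²⁻] = α₂ × DIC = 0.0002153 × 4.35 = 0.000936 mmol/L = 0.936 μmol/L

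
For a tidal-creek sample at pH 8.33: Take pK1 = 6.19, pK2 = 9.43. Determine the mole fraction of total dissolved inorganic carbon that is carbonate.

α₂ = 1 / (1 + [H⁺]/K2 + [H⁺]²/(K1K2)) = 1 / (1 + 10^+1.10 + 10^-1.04)
   = 1 / (1 + 12.589 + 0.091201) = 1/13.680 = 0.07310

α₂ = 0.0731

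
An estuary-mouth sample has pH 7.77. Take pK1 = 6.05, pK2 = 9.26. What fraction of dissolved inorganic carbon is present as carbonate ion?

α₂ = 0.0308

α₂ = 1 / (1 + [H⁺]/K2 + [H⁺]²/(K1K2)) = 1 / (1 + 10^+1.49 + 10^-0.23)
   = 1 / (1 + 30.903 + 0.58884) = 1/32.492 = 0.03078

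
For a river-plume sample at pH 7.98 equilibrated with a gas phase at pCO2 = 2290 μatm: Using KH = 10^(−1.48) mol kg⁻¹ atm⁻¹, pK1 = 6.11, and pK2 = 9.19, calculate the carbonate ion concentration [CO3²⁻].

[CO2*] = KH · pCO2 = 10^(−1.48) × 2290×10^-6 = 7.583×10^-5 mol/kg
α₀ = 1/(1 + K1/[H⁺] + K1K2/[H⁺]²) = 1/(1 + 10^+1.87 + 10^+0.66) = 0.01255
DIC = [CO2*]/α₀ = 7.583×10^-5 / 0.01255 = 6.044 mmol/kg
[CO3²⁻] = α₂·DIC; α₂ = 0.05735, so [CO3²⁻] = 0.05735 × 6.044 = 0.347 mmol/kg

[CO3²⁻] = 0.347 mmol/kg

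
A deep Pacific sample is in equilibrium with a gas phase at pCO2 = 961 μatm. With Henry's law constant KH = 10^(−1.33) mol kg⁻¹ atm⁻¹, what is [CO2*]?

KH = 10^(−1.33) = 4.677×10^-2 mol kg⁻¹ atm⁻¹
[CO2*] = KH · pCO2 = 4.677×10^-2 × 961×10^-6 atm = 4.49×10^-5 mol/kg

[CO2*] = 44.9 μmol/kg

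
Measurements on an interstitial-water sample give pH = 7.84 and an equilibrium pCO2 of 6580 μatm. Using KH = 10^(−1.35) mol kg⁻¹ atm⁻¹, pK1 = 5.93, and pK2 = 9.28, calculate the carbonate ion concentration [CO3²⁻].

[CO2*] = KH · pCO2 = 10^(−1.35) × 6580×10^-6 = 2.939×10^-4 mol/kg
α₀ = 1/(1 + K1/[H⁺] + K1K2/[H⁺]²) = 1/(1 + 10^+1.91 + 10^+0.47) = 0.01173
DIC = [CO2*]/α₀ = 2.939×10^-4 / 0.01173 = 25.05 mmol/kg
[CO3²⁻] = α₂·DIC; α₂ = 0.03462, so [CO3²⁻] = 0.03462 × 25.05 = 0.867 mmol/kg

[CO3²⁻] = 0.867 mmol/kg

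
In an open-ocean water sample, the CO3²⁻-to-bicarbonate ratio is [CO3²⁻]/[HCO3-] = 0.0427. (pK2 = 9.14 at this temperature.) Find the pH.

pH = 7.77

From K2 = [H⁺][CO3²⁻]/[HCO3-]:  pH = pK2 + log₁₀([CO3²⁻]/[HCO3-])
log₁₀(0.0427) = -1.370
pH = 9.14 + (-1.370) = 7.77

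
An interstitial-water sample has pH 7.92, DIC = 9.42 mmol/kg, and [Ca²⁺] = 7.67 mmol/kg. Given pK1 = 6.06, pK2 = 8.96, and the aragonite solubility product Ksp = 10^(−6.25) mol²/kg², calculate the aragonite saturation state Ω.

Ω = 10.6

α₂ = 1 / (1 + [H⁺]/K2 + [H⁺]²/(K1K2)) = 1 / (1 + 10^+1.04 + 10^-0.82)
   = 1 / (1 + 10.965 + 0.15136) = 1/12.116 = 0.08253
[CO3²⁻] = α₂ × DIC = 0.08253 × 9.42 = 0.7775 mmol/kg
Ksp = 10^(−6.25) = 5.623×10^-7
Ω = [Ca²⁺][CO3²⁻]/Ksp = (7.67×10^-3)(7.775×10^-4) / 5.623×10^-7 = 10.6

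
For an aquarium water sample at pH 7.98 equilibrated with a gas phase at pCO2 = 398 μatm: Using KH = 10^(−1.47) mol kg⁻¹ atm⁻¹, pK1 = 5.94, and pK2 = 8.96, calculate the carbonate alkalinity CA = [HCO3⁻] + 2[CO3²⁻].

CA = 1.79 mmol/kg

[CO2*] = KH · pCO2 = 10^(−1.47) × 398×10^-6 = 1.349×10^-5 mol/kg
α₀ = 1/(1 + K1/[H⁺] + K1K2/[H⁺]²) = 1/(1 + 10^+2.04 + 10^+1.06) = 0.008188
DIC = [CO2*]/α₀ = 1.349×10^-5 / 0.008188 = 1.647 mmol/kg
CA = (α₁ + 2α₂)·DIC = (0.8978 + 2×0.09401) × 1.647 = 1.79 mmol/kg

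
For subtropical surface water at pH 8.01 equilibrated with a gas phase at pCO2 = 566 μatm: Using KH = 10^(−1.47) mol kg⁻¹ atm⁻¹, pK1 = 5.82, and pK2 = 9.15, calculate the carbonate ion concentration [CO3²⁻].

[CO3²⁻] = 0.215 mmol/kg

[CO2*] = KH · pCO2 = 10^(−1.47) × 566×10^-6 = 1.918×10^-5 mol/kg
α₀ = 1/(1 + K1/[H⁺] + K1K2/[H⁺]²) = 1/(1 + 10^+2.19 + 10^+1.05) = 0.005984
DIC = [CO2*]/α₀ = 1.918×10^-5 / 0.005984 = 3.205 mmol/kg
[CO3²⁻] = α₂·DIC; α₂ = 0.06715, so [CO3²⁻] = 0.06715 × 3.205 = 0.215 mmol/kg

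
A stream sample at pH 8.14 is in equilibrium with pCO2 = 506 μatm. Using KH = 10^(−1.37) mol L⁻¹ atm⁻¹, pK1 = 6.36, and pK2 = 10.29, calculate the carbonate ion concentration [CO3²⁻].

[CO2*] = KH · pCO2 = 10^(−1.37) × 506×10^-6 = 2.158×10^-5 mol/L
α₀ = 1/(1 + K1/[H⁺] + K1K2/[H⁺]²) = 1/(1 + 10^+1.78 + 10^-0.37) = 0.01621
DIC = [CO2*]/α₀ = 2.158×10^-5 / 0.01621 = 1.331 mmol/L
[CO3²⁻] = α₂·DIC; α₂ = 0.006916, so [CO3²⁻] = 0.006916 × 1.331 = 0.00921 mmol/L = 9.21 μmol/L

[CO3²⁻] = 9.21 μmol/L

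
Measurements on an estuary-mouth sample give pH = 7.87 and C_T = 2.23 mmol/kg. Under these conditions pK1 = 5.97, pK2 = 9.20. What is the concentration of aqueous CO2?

[CO2*] = 0.0265 mmol/kg

α₀ = 1 / (1 + K1/[H⁺] + K1K2/[H⁺]²) = 1 / (1 + 10^+1.90 + 10^+0.57)
   = 1 / (1 + 79.433 + 3.7154) = 1/84.148 = 0.01188
[CO2*] = α₀ × DIC = 0.01188 × 2.23 = 0.0265 mmol/kg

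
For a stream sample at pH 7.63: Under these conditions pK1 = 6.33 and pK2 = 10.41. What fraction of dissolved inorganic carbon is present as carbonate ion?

α₂ = 0.00158

α₂ = 1 / (1 + [H⁺]/K2 + [H⁺]²/(K1K2)) = 1 / (1 + 10^+2.78 + 10^+1.48)
   = 1 / (1 + 602.56 + 30.200) = 1/633.76 = 0.001578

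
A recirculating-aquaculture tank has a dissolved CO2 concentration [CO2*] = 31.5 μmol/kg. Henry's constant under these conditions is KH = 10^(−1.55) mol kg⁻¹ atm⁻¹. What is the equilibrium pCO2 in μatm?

KH = 10^(−1.55) = 2.818×10^-2 mol kg⁻¹ atm⁻¹
pCO2 = [CO2*]/KH = 31.5×10^-6 / 2.818×10^-2 = 1.12×10^-3 atm = 1120 μatm

pCO2 = 1120 μatm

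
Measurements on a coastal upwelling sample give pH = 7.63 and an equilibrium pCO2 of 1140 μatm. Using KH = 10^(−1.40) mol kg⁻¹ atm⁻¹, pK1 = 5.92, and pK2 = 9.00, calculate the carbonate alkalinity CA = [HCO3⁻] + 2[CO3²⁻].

CA = 2.53 mmol/kg

[CO2*] = KH · pCO2 = 10^(−1.40) × 1140×10^-6 = 4.538×10^-5 mol/kg
α₀ = 1/(1 + K1/[H⁺] + K1K2/[H⁺]²) = 1/(1 + 10^+1.71 + 10^+0.34) = 0.01836
DIC = [CO2*]/α₀ = 4.538×10^-5 / 0.01836 = 2.472 mmol/kg
CA = (α₁ + 2α₂)·DIC = (0.9415 + 2×0.04016) × 2.472 = 2.53 mmol/kg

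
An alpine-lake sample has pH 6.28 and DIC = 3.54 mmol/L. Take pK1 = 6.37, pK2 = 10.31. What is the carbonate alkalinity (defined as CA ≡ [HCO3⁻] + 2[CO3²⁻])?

CA = [HCO3⁻] + 2[CO3²⁻] = (α₁ + 2α₂)·DIC
At pH 6.28: [H⁺]/K1 = 10^0.09 = 1.2303, K2/[H⁺] = 10^-4.03 = 9.3325×10^-5
α₁ = 1/(1 + 1.2303 + 9.3325×10^-5) = 1/2.2304 = 0.4484; α₂ = α₁·K2/[H⁺] = 4.184×10^-5
α₁ + 2α₂ = 0.4484
CA = 0.4484 × 3.54 = 1.59 mmol/L

CA = 1.59 mmol/L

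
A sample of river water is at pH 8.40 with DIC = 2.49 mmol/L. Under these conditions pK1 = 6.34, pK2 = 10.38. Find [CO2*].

α₀ = 1 / (1 + K1/[H⁺] + K1K2/[H⁺]²) = 1 / (1 + 10^+2.06 + 10^+0.08)
   = 1 / (1 + 114.82 + 1.2023) = 1/117.02 = 0.008546
[CO2*] = α₀ × DIC = 0.008546 × 2.49 = 0.0213 mmol/L

[CO2*] = 0.0213 mmol/L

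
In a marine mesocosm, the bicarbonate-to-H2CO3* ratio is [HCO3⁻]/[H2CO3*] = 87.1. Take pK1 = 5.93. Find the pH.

pH = 7.87

From K1 = [H⁺][HCO3⁻]/[H2CO3*]:  pH = pK1 + log₁₀([HCO3⁻]/[H2CO3*])
log₁₀(87.1) = +1.940
pH = 5.93 + (+1.940) = 7.87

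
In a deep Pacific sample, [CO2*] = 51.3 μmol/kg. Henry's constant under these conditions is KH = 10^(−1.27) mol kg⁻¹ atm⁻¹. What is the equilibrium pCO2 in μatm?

pCO2 = 955 μatm

KH = 10^(−1.27) = 5.370×10^-2 mol kg⁻¹ atm⁻¹
pCO2 = [CO2*]/KH = 51.3×10^-6 / 5.370×10^-2 = 9.55×10^-4 atm = 955 μatm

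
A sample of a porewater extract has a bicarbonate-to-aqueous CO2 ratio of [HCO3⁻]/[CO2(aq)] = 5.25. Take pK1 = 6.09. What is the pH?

From K1 = [H⁺][HCO3⁻]/[CO2(aq)]:  pH = pK1 + log₁₀([HCO3⁻]/[CO2(aq)])
log₁₀(5.25) = +0.720
pH = 6.09 + (+0.720) = 6.81

pH = 6.81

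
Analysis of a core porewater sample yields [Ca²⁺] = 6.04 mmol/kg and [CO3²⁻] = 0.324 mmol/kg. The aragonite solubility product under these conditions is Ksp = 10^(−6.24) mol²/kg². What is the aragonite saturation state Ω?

Ω = 3.40

Ksp = 10^(−6.24) = 5.754×10^-7
Ω = [Ca²⁺][CO3²⁻]/Ksp = (6.04×10^-3)(0.324×10^-3) / 5.754×10^-7 = 3.40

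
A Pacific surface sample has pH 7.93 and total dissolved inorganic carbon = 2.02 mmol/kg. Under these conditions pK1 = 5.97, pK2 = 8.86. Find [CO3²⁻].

[CO3²⁻] = 0.210 mmol/kg

α₂ = 1 / (1 + [H⁺]/K2 + [H⁺]²/(K1K2)) = 1 / (1 + 10^+0.93 + 10^-1.03)
   = 1 / (1 + 8.5114 + 0.093325) = 1/9.6047 = 0.1041
[CO3²⁻] = α₂ × DIC = 0.1041 × 2.02 = 0.210 mmol/kg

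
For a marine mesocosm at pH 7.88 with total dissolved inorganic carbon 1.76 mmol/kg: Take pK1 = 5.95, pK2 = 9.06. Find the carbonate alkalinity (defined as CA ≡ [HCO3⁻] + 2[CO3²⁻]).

CA = 1.85 mmol/kg

CA = [HCO3⁻] + 2[CO3²⁻] = (α₁ + 2α₂)·DIC
At pH 7.88: [H⁺]/K1 = 10^-1.93 = 0.011749, K2/[H⁺] = 10^-1.18 = 0.066069
α₁ = 1/(1 + 0.011749 + 0.066069) = 1/1.0778 = 0.9278; α₂ = α₁·K2/[H⁺] = 0.06130
α₁ + 2α₂ = 1.0504
CA = 1.0504 × 1.76 = 1.85 mmol/kg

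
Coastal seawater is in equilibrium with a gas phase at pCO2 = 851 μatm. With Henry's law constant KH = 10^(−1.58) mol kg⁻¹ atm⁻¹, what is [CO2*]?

KH = 10^(−1.58) = 2.630×10^-2 mol kg⁻¹ atm⁻¹
[CO2*] = KH · pCO2 = 2.630×10^-2 × 851×10^-6 atm = 2.24×10^-5 mol/kg

[CO2*] = 22.4 μmol/kg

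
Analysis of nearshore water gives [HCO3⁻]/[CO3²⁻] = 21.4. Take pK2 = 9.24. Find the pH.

From K2 = [H⁺][CO3²⁻]/[HCO3⁻]:  pH = pK2 − log₁₀([HCO3⁻]/[CO3²⁻])
log₁₀(21.4) = +1.330
pH = 9.24 − (+1.330) = 7.91

pH = 7.91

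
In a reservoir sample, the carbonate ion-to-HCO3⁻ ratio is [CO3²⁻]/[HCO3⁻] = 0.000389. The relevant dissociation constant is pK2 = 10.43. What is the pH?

pH = 7.02

From K2 = [H⁺][CO3²⁻]/[HCO3⁻]:  pH = pK2 + log₁₀([CO3²⁻]/[HCO3⁻])
log₁₀(0.000389) = -3.410
pH = 10.43 + (-3.410) = 7.02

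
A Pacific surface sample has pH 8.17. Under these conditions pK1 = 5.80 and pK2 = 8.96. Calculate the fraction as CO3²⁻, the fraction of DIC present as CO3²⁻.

α₂ = 1 / (1 + [H⁺]/K2 + [H⁺]²/(K1K2)) = 1 / (1 + 10^+0.79 + 10^-1.58)
   = 1 / (1 + 6.1660 + 0.026303) = 1/7.1923 = 0.1390

α₂ = 0.139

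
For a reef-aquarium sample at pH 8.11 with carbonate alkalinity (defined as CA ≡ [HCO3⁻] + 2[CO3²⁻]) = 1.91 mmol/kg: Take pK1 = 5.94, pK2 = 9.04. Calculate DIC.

CA = [HCO3⁻] + 2[CO3²⁻] = (α₁ + 2α₂)·DIC
At pH 8.11: [H⁺]/K1 = 10^-2.17 = 0.0067608, K2/[H⁺] = 10^-0.93 = 0.11749
α₁ = 1/(1 + 0.0067608 + 0.11749) = 1/1.1243 = 0.8895; α₂ = α₁·K2/[H⁺] = 0.1045
α₁ + 2α₂ = 1.0985
DIC = CA / (α₁ + 2α₂) = 1.91 / 1.0985 = 1.74 mmol/kg

DIC = 1.74 mmol/kg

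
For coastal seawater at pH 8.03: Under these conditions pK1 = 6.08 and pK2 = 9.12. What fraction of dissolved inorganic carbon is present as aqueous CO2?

α₀ = 1 / (1 + K1/[H⁺] + K1K2/[H⁺]²) = 1 / (1 + 10^+1.95 + 10^+0.86)
   = 1 / (1 + 89.125 + 7.2444) = 1/97.369 = 0.01027

α₀ = 0.0103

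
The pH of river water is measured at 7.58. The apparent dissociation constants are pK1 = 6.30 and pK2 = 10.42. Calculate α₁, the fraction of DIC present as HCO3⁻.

α₁ = 0.949

α₁ = 1 / (1 + [H⁺]/K1 + K2/[H⁺]) = 1 / (1 + 10^-1.28 + 10^-2.84)
   = 1 / (1 + 0.052481 + 0.0014454) = 1/1.0539 = 0.9488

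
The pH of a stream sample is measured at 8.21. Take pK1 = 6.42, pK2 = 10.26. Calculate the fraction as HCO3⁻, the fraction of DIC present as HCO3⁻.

α₁ = 1 / (1 + [H⁺]/K1 + K2/[H⁺]) = 1 / (1 + 10^-1.79 + 10^-2.05)
   = 1 / (1 + 0.016218 + 0.0089125) = 1/1.0251 = 0.9755

α₁ = 0.975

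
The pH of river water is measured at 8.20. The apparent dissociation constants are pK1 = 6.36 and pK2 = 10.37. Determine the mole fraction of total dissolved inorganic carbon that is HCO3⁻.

α₁ = 0.979

α₁ = 1 / (1 + [H⁺]/K1 + K2/[H⁺]) = 1 / (1 + 10^-1.84 + 10^-2.17)
   = 1 / (1 + 0.014454 + 0.0067608) = 1/1.0212 = 0.9792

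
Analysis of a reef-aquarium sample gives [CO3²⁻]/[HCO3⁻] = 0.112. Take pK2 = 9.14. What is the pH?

From K2 = [H⁺][CO3²⁻]/[HCO3⁻]:  pH = pK2 + log₁₀([CO3²⁻]/[HCO3⁻])
log₁₀(0.112) = -0.951
pH = 9.14 + (-0.951) = 8.19

pH = 8.19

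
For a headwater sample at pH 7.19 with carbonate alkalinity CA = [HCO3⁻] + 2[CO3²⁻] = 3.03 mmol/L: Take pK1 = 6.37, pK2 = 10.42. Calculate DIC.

DIC = 3.49 mmol/L

CA = [HCO3⁻] + 2[CO3²⁻] = (α₁ + 2α₂)·DIC
At pH 7.19: [H⁺]/K1 = 10^-0.82 = 0.15136, K2/[H⁺] = 10^-3.23 = 0.00058884
α₁ = 1/(1 + 0.15136 + 0.00058884) = 1/1.1519 = 0.8681; α₂ = α₁·K2/[H⁺] = 0.0005112
α₁ + 2α₂ = 0.8691
DIC = CA / (α₁ + 2α₂) = 3.03 / 0.8691 = 3.49 mmol/L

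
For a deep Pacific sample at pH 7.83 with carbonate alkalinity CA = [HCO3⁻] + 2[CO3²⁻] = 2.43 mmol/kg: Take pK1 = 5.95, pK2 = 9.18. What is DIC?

CA = [HCO3⁻] + 2[CO3²⁻] = (α₁ + 2α₂)·DIC
At pH 7.83: [H⁺]/K1 = 10^-1.88 = 0.013183, K2/[H⁺] = 10^-1.35 = 0.044668
α₁ = 1/(1 + 0.013183 + 0.044668) = 1/1.0579 = 0.9453; α₂ = α₁·K2/[H⁺] = 0.04223
α₁ + 2α₂ = 1.0298
DIC = CA / (α₁ + 2α₂) = 2.43 / 1.0298 = 2.36 mmol/kg

DIC = 2.36 mmol/kg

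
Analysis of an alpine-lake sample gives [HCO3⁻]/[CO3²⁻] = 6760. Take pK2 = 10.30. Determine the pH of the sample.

pH = 6.47

From K2 = [H⁺][CO3²⁻]/[HCO3⁻]:  pH = pK2 − log₁₀([HCO3⁻]/[CO3²⁻])
log₁₀(6760) = +3.830
pH = 10.30 − (+3.830) = 6.47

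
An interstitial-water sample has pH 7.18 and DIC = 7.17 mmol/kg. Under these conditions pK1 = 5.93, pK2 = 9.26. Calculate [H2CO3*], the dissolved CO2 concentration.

[CO2*] = 0.379 mmol/kg

α₀ = 1 / (1 + K1/[H⁺] + K1K2/[H⁺]²) = 1 / (1 + 10^+1.25 + 10^-0.83)
   = 1 / (1 + 17.783 + 0.14791) = 1/18.931 = 0.05282
[CO2*] = α₀ × DIC = 0.05282 × 7.17 = 0.379 mmol/kg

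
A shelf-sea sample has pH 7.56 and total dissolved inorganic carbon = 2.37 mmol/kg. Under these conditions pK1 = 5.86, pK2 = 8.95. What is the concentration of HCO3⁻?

[HCO3⁻] = 2.23 mmol/kg

α₁ = 1 / (1 + [H⁺]/K1 + K2/[H⁺]) = 1 / (1 + 10^-1.70 + 10^-1.39)
   = 1 / (1 + 0.019953 + 0.040738) = 1/1.0607 = 0.9428
[HCO3⁻] = α₁ × DIC = 0.9428 × 2.37 = 2.23 mmol/kg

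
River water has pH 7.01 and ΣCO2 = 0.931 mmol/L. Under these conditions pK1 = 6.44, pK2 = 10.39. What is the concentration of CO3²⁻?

[CO3²⁻] = 0.306 μmol/L

α₂ = 1 / (1 + [H⁺]/K2 + [H⁺]²/(K1K2)) = 1 / (1 + 10^+3.38 + 10^+2.81)
   = 1 / (1 + 2398.8 + 645.65) = 1/3045.5 = 0.0003284
[CO3²⁻] = α₂ × DIC = 0.0003284 × 0.931 = 0.000306 mmol/L = 0.306 μmol/L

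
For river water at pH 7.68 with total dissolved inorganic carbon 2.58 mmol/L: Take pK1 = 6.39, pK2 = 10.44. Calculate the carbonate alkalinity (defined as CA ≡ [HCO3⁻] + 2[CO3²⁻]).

CA = 2.46 mmol/L

CA = [HCO3⁻] + 2[CO3²⁻] = (α₁ + 2α₂)·DIC
At pH 7.68: [H⁺]/K1 = 10^-1.29 = 0.051286, K2/[H⁺] = 10^-2.76 = 0.0017378
α₁ = 1/(1 + 0.051286 + 0.0017378) = 1/1.0530 = 0.9496; α₂ = α₁·K2/[H⁺] = 0.001650
α₁ + 2α₂ = 0.9529
CA = 0.9529 × 2.58 = 2.46 mmol/L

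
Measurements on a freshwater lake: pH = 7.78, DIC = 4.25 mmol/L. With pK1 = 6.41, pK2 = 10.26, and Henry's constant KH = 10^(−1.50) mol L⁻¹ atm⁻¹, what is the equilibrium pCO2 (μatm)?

pCO2 = 5480 μatm

α₀ = 1 / (1 + K1/[H⁺] + K1K2/[H⁺]²) = 1 / (1 + 10^+1.37 + 10^-1.11)
   = 1 / (1 + 23.442 + 0.077625) = 1/24.520 = 0.04078
[CO2*] = α₀ × DIC = 0.04078 × 4.25 = 0.1733 mmol/L
pCO2 = [CO2*]/KH = 1.733×10^-4 / 3.162×10^-2 = 5480 μatm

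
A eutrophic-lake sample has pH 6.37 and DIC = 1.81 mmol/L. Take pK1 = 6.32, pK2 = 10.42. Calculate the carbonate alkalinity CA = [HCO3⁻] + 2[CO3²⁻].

CA = 0.957 mmol/L

CA = [HCO3⁻] + 2[CO3²⁻] = (α₁ + 2α₂)·DIC
At pH 6.37: [H⁺]/K1 = 10^-0.05 = 0.89125, K2/[H⁺] = 10^-4.05 = 8.9125×10^-5
α₁ = 1/(1 + 0.89125 + 8.9125×10^-5) = 1/1.8913 = 0.5287; α₂ = α₁·K2/[H⁺] = 4.712×10^-5
α₁ + 2α₂ = 0.5288
CA = 0.5288 × 1.81 = 0.957 mmol/L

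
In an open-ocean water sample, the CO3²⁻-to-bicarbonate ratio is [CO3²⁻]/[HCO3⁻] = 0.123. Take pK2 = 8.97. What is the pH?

pH = 8.06

From K2 = [H⁺][CO3²⁻]/[HCO3⁻]:  pH = pK2 + log₁₀([CO3²⁻]/[HCO3⁻])
log₁₀(0.123) = -0.910
pH = 8.97 + (-0.910) = 8.06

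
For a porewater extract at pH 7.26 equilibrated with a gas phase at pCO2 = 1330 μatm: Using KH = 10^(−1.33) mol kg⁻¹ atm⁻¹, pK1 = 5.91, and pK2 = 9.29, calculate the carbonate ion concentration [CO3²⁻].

[CO2*] = KH · pCO2 = 10^(−1.33) × 1330×10^-6 = 6.221×10^-5 mol/kg
α₀ = 1/(1 + K1/[H⁺] + K1K2/[H⁺]²) = 1/(1 + 10^+1.35 + 10^-0.68) = 0.04238
DIC = [CO2*]/α₀ = 6.221×10^-5 / 0.04238 = 1.468 mmol/kg
[CO3²⁻] = α₂·DIC; α₂ = 0.008854, so [CO3²⁻] = 0.008854 × 1.468 = 0.0130 mmol/kg = 13.0 μmol/kg

[CO3²⁻] = 13.0 μmol/kg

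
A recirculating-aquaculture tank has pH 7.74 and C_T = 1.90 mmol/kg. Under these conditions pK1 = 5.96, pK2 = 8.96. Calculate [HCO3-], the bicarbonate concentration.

α₁ = 1 / (1 + [H⁺]/K1 + K2/[H⁺]) = 1 / (1 + 10^-1.78 + 10^-1.22)
   = 1 / (1 + 0.016596 + 0.060256) = 1/1.0769 = 0.9286
[HCO3⁻] = α₁ × DIC = 0.9286 × 1.90 = 1.76 mmol/kg

[HCO3⁻] = 1.76 mmol/kg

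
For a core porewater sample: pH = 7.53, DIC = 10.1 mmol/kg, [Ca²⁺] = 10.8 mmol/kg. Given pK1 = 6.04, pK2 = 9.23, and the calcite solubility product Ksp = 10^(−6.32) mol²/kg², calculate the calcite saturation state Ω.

Ω = 4.32

α₂ = 1 / (1 + [H⁺]/K2 + [H⁺]²/(K1K2)) = 1 / (1 + 10^+1.70 + 10^+0.21)
   = 1 / (1 + 50.119 + 1.6218) = 1/52.741 = 0.01896
[CO3²⁻] = α₂ × DIC = 0.01896 × 10.1 = 0.1915 mmol/kg
Ksp = 10^(−6.32) = 4.786×10^-7
Ω = [Ca²⁺][CO3²⁻]/Ksp = (10.8×10^-3)(1.915×10^-4) / 4.786×10^-7 = 4.32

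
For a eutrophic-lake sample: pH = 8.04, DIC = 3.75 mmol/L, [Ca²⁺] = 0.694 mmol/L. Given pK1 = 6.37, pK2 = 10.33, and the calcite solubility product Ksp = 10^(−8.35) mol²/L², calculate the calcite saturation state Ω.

α₂ = 1 / (1 + [H⁺]/K2 + [H⁺]²/(K1K2)) = 1 / (1 + 10^+2.29 + 10^+0.62)
   = 1 / (1 + 194.98 + 4.1687) = 1/200.15 = 0.004996
[CO3²⁻] = α₂ × DIC = 0.004996 × 3.75 = 0.01874 mmol/L = 18.74 μmol/L
Ksp = 10^(−8.35) = 4.467×10^-9
Ω = [Ca²⁺][CO3²⁻]/Ksp = (0.694×10^-3)(1.874×10^-5) / 4.467×10^-9 = 2.91

Ω = 2.91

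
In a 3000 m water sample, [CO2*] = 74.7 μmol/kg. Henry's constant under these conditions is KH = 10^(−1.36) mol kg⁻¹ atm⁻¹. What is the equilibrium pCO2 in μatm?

pCO2 = 1710 μatm

KH = 10^(−1.36) = 4.365×10^-2 mol kg⁻¹ atm⁻¹
pCO2 = [CO2*]/KH = 74.7×10^-6 / 4.365×10^-2 = 1.71×10^-3 atm = 1710 μatm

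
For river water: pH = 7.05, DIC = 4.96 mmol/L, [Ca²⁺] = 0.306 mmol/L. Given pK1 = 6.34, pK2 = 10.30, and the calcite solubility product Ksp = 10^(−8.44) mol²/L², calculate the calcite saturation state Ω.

Ω = 0.197

α₂ = 1 / (1 + [H⁺]/K2 + [H⁺]²/(K1K2)) = 1 / (1 + 10^+3.25 + 10^+2.54)
   = 1 / (1 + 1778.3 + 346.74) = 1/2126.0 = 0.0004704
[CO3²⁻] = α₂ × DIC = 0.0004704 × 4.96 = 0.002333 mmol/L = 2.333 μmol/L
Ksp = 10^(−8.44) = 3.631×10^-9
Ω = [Ca²⁺][CO3²⁻]/Ksp = (0.306×10^-3)(2.333×10^-6) / 3.631×10^-9 = 0.197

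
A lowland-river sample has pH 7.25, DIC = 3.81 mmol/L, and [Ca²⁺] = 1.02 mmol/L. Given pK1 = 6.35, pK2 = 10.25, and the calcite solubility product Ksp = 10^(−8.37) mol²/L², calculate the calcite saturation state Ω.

α₂ = 1 / (1 + [H⁺]/K2 + [H⁺]²/(K1K2)) = 1 / (1 + 10^+3.00 + 10^+2.10)
   = 1 / (1 + 1000.0 + 125.89) = 1/1126.9 = 0.0008874
[CO3²⁻] = α₂ × DIC = 0.0008874 × 3.81 = 0.003381 mmol/L = 3.381 μmol/L
Ksp = 10^(−8.37) = 4.266×10^-9
Ω = [Ca²⁺][CO3²⁻]/Ksp = (1.02×10^-3)(3.381×10^-6) / 4.266×10^-9 = 0.808

Ω = 0.808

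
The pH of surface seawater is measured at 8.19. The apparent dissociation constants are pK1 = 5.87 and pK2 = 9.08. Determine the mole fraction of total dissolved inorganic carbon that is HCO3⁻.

α₁ = 1 / (1 + [H⁺]/K1 + K2/[H⁺]) = 1 / (1 + 10^-2.32 + 10^-0.89)
   = 1 / (1 + 0.0047863 + 0.12882) = 1/1.1336 = 0.8821

α₁ = 0.882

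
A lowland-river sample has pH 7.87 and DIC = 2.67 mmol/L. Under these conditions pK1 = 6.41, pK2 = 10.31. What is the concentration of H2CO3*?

α₀ = 1 / (1 + K1/[H⁺] + K1K2/[H⁺]²) = 1 / (1 + 10^+1.46 + 10^-0.98)
   = 1 / (1 + 28.840 + 0.10471) = 1/29.945 = 0.03339
[CO2*] = α₀ × DIC = 0.03339 × 2.67 = 0.0892 mmol/L

[CO2*] = 0.0892 mmol/L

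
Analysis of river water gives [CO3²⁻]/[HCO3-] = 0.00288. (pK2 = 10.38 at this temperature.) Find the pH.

From K2 = [H⁺][CO3²⁻]/[HCO3-]:  pH = pK2 + log₁₀([CO3²⁻]/[HCO3-])
log₁₀(0.00288) = -2.541
pH = 10.38 + (-2.541) = 7.84

pH = 7.84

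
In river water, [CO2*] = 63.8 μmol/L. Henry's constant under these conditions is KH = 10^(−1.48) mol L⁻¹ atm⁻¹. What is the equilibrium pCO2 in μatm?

KH = 10^(−1.48) = 3.311×10^-2 mol L⁻¹ atm⁻¹
pCO2 = [CO2*]/KH = 63.8×10^-6 / 3.311×10^-2 = 1.93×10^-3 atm = 1930 μatm

pCO2 = 1930 μatm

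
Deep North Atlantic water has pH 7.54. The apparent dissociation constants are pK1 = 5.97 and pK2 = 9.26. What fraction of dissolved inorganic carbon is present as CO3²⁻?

α₂ = 0.0182

α₂ = 1 / (1 + [H⁺]/K2 + [H⁺]²/(K1K2)) = 1 / (1 + 10^+1.72 + 10^+0.15)
   = 1 / (1 + 52.481 + 1.4125) = 1/54.893 = 0.01822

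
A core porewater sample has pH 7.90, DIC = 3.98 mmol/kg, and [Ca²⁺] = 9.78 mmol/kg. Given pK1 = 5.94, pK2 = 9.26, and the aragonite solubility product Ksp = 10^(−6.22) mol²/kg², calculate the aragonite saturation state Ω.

Ω = 2.67

α₂ = 1 / (1 + [H⁺]/K2 + [H⁺]²/(K1K2)) = 1 / (1 + 10^+1.36 + 10^-0.60)
   = 1 / (1 + 22.909 + 0.25119) = 1/24.160 = 0.04139
[CO3²⁻] = α₂ × DIC = 0.04139 × 3.98 = 0.1647 mmol/kg
Ksp = 10^(−6.22) = 6.026×10^-7
Ω = [Ca²⁺][CO3²⁻]/Ksp = (9.78×10^-3)(1.647×10^-4) / 6.026×10^-7 = 2.67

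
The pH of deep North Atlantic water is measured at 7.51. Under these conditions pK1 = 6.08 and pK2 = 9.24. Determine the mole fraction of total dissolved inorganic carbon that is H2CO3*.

α₀ = 0.0352

α₀ = 1 / (1 + K1/[H⁺] + K1K2/[H⁺]²) = 1 / (1 + 10^+1.43 + 10^-0.30)
   = 1 / (1 + 26.915 + 0.50119) = 1/28.417 = 0.03519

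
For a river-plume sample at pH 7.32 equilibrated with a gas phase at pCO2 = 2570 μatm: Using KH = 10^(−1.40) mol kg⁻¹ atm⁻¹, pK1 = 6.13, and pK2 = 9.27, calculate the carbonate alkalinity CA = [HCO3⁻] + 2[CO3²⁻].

[CO2*] = KH · pCO2 = 10^(−1.40) × 2570×10^-6 = 1.023×10^-4 mol/kg
α₀ = 1/(1 + K1/[H⁺] + K1K2/[H⁺]²) = 1/(1 + 10^+1.19 + 10^-0.76) = 0.06002
DIC = [CO2*]/α₀ = 1.023×10^-4 / 0.06002 = 1.705 mmol/kg
CA = (α₁ + 2α₂)·DIC = (0.9296 + 2×0.01043) × 1.705 = 1.62 mmol/kg

CA = 1.62 mmol/kg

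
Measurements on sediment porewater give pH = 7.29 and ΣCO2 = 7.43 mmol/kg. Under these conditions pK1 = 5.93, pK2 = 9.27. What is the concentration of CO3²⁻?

α₂ = 1 / (1 + [H⁺]/K2 + [H⁺]²/(K1K2)) = 1 / (1 + 10^+1.98 + 10^+0.62)
   = 1 / (1 + 95.499 + 4.1687) = 1/100.67 = 0.009934
[CO3²⁻] = α₂ × DIC = 0.009934 × 7.43 = 0.0738 mmol/kg

[CO3²⁻] = 0.0738 mmol/kg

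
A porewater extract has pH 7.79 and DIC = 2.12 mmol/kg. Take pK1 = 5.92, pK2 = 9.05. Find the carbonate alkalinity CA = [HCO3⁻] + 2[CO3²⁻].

CA = 2.20 mmol/kg

CA = [HCO3⁻] + 2[CO3²⁻] = (α₁ + 2α₂)·DIC
At pH 7.79: [H⁺]/K1 = 10^-1.87 = 0.013490, K2/[H⁺] = 10^-1.26 = 0.054954
α₁ = 1/(1 + 0.013490 + 0.054954) = 1/1.0684 = 0.9359; α₂ = α₁·K2/[H⁺] = 0.05143
α₁ + 2α₂ = 1.0388
CA = 1.0388 × 2.12 = 2.20 mmol/kg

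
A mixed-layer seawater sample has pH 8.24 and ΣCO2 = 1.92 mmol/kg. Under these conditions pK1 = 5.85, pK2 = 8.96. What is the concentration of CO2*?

[CO2*] = 6.55 μmol/kg

α₀ = 1 / (1 + K1/[H⁺] + K1K2/[H⁺]²) = 1 / (1 + 10^+2.39 + 10^+1.67)
   = 1 / (1 + 245.47 + 46.774) = 1/293.24 = 0.003410
[CO2*] = α₀ × DIC = 0.003410 × 1.92 = 0.00655 mmol/kg = 6.55 μmol/kg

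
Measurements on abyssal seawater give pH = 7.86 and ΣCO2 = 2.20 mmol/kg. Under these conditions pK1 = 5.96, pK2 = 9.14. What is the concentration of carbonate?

α₂ = 1 / (1 + [H⁺]/K2 + [H⁺]²/(K1K2)) = 1 / (1 + 10^+1.28 + 10^-0.62)
   = 1 / (1 + 19.055 + 0.23988) = 1/20.294 = 0.04927
[CO3²⁻] = α₂ × DIC = 0.04927 × 2.20 = 0.108 mmol/kg

[CO3²⁻] = 0.108 mmol/kg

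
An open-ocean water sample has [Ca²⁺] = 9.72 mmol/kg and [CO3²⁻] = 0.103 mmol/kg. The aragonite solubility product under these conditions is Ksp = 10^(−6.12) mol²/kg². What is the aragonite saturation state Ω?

Ω = 1.32

Ksp = 10^(−6.12) = 7.586×10^-7
Ω = [Ca²⁺][CO3²⁻]/Ksp = (9.72×10^-3)(0.103×10^-3) / 7.586×10^-7 = 1.32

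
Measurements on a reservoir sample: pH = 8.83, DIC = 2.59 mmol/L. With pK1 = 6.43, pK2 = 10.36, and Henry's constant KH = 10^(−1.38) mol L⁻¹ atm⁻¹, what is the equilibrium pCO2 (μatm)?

pCO2 = 239 μatm

α₀ = 1 / (1 + K1/[H⁺] + K1K2/[H⁺]²) = 1 / (1 + 10^+2.40 + 10^+0.87)
   = 1 / (1 + 251.19 + 7.4131) = 1/259.60 = 0.003852
[CO2*] = α₀ × DIC = 0.003852 × 2.59 = 0.009977 mmol/L = 9.977 μmol/L
pCO2 = [CO2*]/KH = 9.977×10^-6 / 4.169×10^-2 = 239 μatm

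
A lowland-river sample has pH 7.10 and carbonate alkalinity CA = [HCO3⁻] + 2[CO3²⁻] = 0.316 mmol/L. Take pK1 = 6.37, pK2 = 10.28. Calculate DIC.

DIC = 0.375 mmol/L

CA = [HCO3⁻] + 2[CO3²⁻] = (α₁ + 2α₂)·DIC
At pH 7.10: [H⁺]/K1 = 10^-0.73 = 0.18621, K2/[H⁺] = 10^-3.18 = 0.00066069
α₁ = 1/(1 + 0.18621 + 0.00066069) = 1/1.1869 = 0.8426; α₂ = α₁·K2/[H⁺] = 0.0005567
α₁ + 2α₂ = 0.8437
DIC = CA / (α₁ + 2α₂) = 0.316 / 0.8437 = 0.375 mmol/L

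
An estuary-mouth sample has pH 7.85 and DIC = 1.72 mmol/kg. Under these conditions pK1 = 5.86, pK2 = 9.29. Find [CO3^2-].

[CO3²⁻] = 0.0597 mmol/kg

α₂ = 1 / (1 + [H⁺]/K2 + [H⁺]²/(K1K2)) = 1 / (1 + 10^+1.44 + 10^-0.55)
   = 1 / (1 + 27.542 + 0.28184) = 1/28.824 = 0.03469
[CO3²⁻] = α₂ × DIC = 0.03469 × 1.72 = 0.0597 mmol/kg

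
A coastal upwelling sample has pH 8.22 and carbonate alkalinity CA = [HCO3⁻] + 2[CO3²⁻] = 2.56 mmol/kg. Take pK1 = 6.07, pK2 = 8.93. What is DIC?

DIC = 2.21 mmol/kg

CA = [HCO3⁻] + 2[CO3²⁻] = (α₁ + 2α₂)·DIC
At pH 8.22: [H⁺]/K1 = 10^-2.15 = 0.0070795, K2/[H⁺] = 10^-0.71 = 0.19498
α₁ = 1/(1 + 0.0070795 + 0.19498) = 1/1.2021 = 0.8319; α₂ = α₁·K2/[H⁺] = 0.1622
α₁ + 2α₂ = 1.1563
DIC = CA / (α₁ + 2α₂) = 2.56 / 1.1563 = 2.21 mmol/kg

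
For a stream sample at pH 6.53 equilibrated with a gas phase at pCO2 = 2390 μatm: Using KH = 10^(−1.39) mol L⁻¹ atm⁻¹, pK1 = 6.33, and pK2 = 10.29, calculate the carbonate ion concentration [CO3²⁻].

[CO2*] = KH · pCO2 = 10^(−1.39) × 2390×10^-6 = 9.736×10^-5 mol/L
α₀ = 1/(1 + K1/[H⁺] + K1K2/[H⁺]²) = 1/(1 + 10^+0.20 + 10^-3.56) = 0.3868
DIC = [CO2*]/α₀ = 9.736×10^-5 / 0.3868 = 0.2517 mmol/L
[CO3²⁻] = α₂·DIC; α₂ = 0.0001065, so [CO3²⁻] = 0.0001065 × 0.2517 = 2.68×10^-5 mmol/L = 0.0268 μmol/L

[CO3²⁻] = 0.0268 μmol/L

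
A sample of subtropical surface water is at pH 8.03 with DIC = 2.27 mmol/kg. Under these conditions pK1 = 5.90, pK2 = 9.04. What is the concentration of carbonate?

[CO3²⁻] = 0.201 mmol/kg

α₂ = 1 / (1 + [H⁺]/K2 + [H⁺]²/(K1K2)) = 1 / (1 + 10^+1.01 + 10^-1.12)
   = 1 / (1 + 10.233 + 0.075858) = 1/11.309 = 0.08843
[CO3²⁻] = α₂ × DIC = 0.08843 × 2.27 = 0.201 mmol/kg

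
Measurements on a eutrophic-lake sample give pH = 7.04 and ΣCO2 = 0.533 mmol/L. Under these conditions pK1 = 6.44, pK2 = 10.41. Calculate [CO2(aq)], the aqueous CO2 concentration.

[CO2*] = 0.107 mmol/L

α₀ = 1 / (1 + K1/[H⁺] + K1K2/[H⁺]²) = 1 / (1 + 10^+0.60 + 10^-2.77)
   = 1 / (1 + 3.9811 + 0.0016982) = 1/4.9828 = 0.2007
[CO2*] = α₀ × DIC = 0.2007 × 0.533 = 0.107 mmol/L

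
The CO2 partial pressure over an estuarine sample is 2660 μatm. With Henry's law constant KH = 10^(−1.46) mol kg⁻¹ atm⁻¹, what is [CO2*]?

KH = 10^(−1.46) = 3.467×10^-2 mol kg⁻¹ atm⁻¹
[CO2*] = KH · pCO2 = 3.467×10^-2 × 2660×10^-6 atm = 9.22×10^-5 mol/kg

[CO2*] = 92.2 μmol/kg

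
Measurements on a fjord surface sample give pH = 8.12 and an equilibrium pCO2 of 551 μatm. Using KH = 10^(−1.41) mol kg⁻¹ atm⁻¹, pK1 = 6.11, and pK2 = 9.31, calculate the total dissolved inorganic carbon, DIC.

[CO2*] = KH · pCO2 = 10^(−1.41) × 551×10^-6 = 2.144×10^-5 mol/kg
α₀ = 1/(1 + K1/[H⁺] + K1K2/[H⁺]²) = 1/(1 + 10^+2.01 + 10^+0.82) = 0.009096
DIC = [CO2*]/α₀ = 2.144×10^-5 / 0.009096 = 2.36 mmol/kg

DIC = 2.36 mmol/kg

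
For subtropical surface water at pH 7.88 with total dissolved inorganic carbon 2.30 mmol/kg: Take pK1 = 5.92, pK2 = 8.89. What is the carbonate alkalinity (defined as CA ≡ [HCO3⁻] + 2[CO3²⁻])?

CA = [HCO3⁻] + 2[CO3²⁻] = (α₁ + 2α₂)·DIC
At pH 7.88: [H⁺]/K1 = 10^-1.96 = 0.010965, K2/[H⁺] = 10^-1.01 = 0.097724
α₁ = 1/(1 + 0.010965 + 0.097724) = 1/1.1087 = 0.9020; α₂ = α₁·K2/[H⁺] = 0.08814
α₁ + 2α₂ = 1.0783
CA = 1.0783 × 2.30 = 2.48 mmol/kg

CA = 2.48 mmol/kg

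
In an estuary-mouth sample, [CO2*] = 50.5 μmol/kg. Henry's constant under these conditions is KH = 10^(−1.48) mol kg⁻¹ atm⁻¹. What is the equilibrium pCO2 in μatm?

KH = 10^(−1.48) = 3.311×10^-2 mol kg⁻¹ atm⁻¹
pCO2 = [CO2*]/KH = 50.5×10^-6 / 3.311×10^-2 = 1.53×10^-3 atm = 1530 μatm

pCO2 = 1530 μatm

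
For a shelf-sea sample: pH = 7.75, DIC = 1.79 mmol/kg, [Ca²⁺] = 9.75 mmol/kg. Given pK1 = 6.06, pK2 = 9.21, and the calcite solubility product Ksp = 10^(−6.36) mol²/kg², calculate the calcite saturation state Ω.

α₂ = 1 / (1 + [H⁺]/K2 + [H⁺]²/(K1K2)) = 1 / (1 + 10^+1.46 + 10^-0.23)
   = 1 / (1 + 28.840 + 0.58884) = 1/30.429 = 0.03286
[CO3²⁻] = α₂ × DIC = 0.03286 × 1.79 = 0.05883 mmol/kg
Ksp = 10^(−6.36) = 4.365×10^-7
Ω = [Ca²⁺][CO3²⁻]/Ksp = (9.75×10^-3)(5.883×10^-5) / 4.365×10^-7 = 1.31

Ω = 1.31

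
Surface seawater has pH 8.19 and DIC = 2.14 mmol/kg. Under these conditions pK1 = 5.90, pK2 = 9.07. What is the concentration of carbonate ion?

α₂ = 1 / (1 + [H⁺]/K2 + [H⁺]²/(K1K2)) = 1 / (1 + 10^+0.88 + 10^-1.41)
   = 1 / (1 + 7.5858 + 0.038905) = 1/8.6247 = 0.1159
[CO3²⁻] = α₂ × DIC = 0.1159 × 2.14 = 0.248 mmol/kg

[CO3²⁻] = 0.248 mmol/kg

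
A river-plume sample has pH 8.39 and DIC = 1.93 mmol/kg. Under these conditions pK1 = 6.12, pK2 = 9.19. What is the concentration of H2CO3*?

α₀ = 1 / (1 + K1/[H⁺] + K1K2/[H⁺]²) = 1 / (1 + 10^+2.27 + 10^+1.47)
   = 1 / (1 + 186.21 + 29.512) = 1/216.72 = 0.004614
[CO2*] = α₀ × DIC = 0.004614 × 1.93 = 0.00891 mmol/kg = 8.91 μmol/kg

[CO2*] = 8.91 μmol/kg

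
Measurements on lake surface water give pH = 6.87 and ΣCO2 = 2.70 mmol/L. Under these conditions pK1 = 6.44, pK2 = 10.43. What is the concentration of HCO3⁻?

[HCO3⁻] = 1.97 mmol/L

α₁ = 1 / (1 + [H⁺]/K1 + K2/[H⁺]) = 1 / (1 + 10^-0.43 + 10^-3.56)
   = 1 / (1 + 0.37154 + 0.00027542) = 1/1.3718 = 0.7290
[HCO3⁻] = α₁ × DIC = 0.7290 × 2.70 = 1.97 mmol/L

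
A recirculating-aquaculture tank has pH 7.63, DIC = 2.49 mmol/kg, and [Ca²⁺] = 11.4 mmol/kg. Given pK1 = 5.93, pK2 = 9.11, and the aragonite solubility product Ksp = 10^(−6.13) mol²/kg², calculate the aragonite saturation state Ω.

α₂ = 1 / (1 + [H⁺]/K2 + [H⁺]²/(K1K2)) = 1 / (1 + 10^+1.48 + 10^-0.22)
   = 1 / (1 + 30.200 + 0.60256) = 1/31.802 = 0.03144
[CO3²⁻] = α₂ × DIC = 0.03144 × 2.49 = 0.07830 mmol/kg
Ksp = 10^(−6.13) = 7.413×10^-7
Ω = [Ca²⁺][CO3²⁻]/Ksp = (11.4×10^-3)(7.830×10^-5) / 7.413×10^-7 = 1.20

Ω = 1.20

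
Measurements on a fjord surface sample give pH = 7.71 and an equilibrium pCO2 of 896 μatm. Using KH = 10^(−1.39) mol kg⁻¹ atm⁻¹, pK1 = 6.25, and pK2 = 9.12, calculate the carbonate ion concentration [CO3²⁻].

[CO2*] = KH · pCO2 = 10^(−1.39) × 896×10^-6 = 3.650×10^-5 mol/kg
α₀ = 1/(1 + K1/[H⁺] + K1K2/[H⁺]²) = 1/(1 + 10^+1.46 + 10^+0.05) = 0.03230
DIC = [CO2*]/α₀ = 3.650×10^-5 / 0.03230 = 1.130 mmol/kg
[CO3²⁻] = α₂·DIC; α₂ = 0.03624, so [CO3²⁻] = 0.03624 × 1.130 = 0.0410 mmol/kg

[CO3²⁻] = 0.0410 mmol/kg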